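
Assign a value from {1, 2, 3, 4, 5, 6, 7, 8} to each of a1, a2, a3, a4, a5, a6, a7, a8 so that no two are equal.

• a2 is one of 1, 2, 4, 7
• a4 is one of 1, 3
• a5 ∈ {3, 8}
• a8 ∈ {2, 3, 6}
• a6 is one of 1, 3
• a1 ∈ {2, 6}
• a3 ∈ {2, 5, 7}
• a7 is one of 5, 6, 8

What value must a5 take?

The 8 variables together cover exactly {1, 2, 3, 4, 5, 6, 7, 8} — 8 values for 8 variables — and 4 appears only in a2's list, so a2 = 4.
The 7 still-open variables together cover exactly {1, 2, 3, 5, 6, 7, 8} — 7 values for 7 variables — and 7 appears only in a3's list, so a3 = 7.
Among the 6 still-open variables, 5 fits only a7 (and all 6 values in {1, 2, 3, 5, 6, 8} must be used), so a7 = 5.
The 5 still-open variables draw from only 5 values {1, 2, 3, 6, 8}, so each is used; only a5 can be 8, hence a5 = 8.

8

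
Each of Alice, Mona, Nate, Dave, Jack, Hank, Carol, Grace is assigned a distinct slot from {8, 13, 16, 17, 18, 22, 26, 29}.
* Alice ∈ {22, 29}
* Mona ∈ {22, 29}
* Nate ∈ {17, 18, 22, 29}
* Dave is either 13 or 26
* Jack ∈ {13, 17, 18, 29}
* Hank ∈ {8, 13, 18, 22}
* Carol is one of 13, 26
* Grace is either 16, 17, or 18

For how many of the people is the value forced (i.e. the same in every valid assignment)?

The 8 variables draw from only 8 values {8, 13, 16, 17, 18, 22, 26, 29}, so each is used; only Hank can be 8, hence Hank = 8.
The 7 still-open variables together cover exactly {13, 16, 17, 18, 22, 26, 29} — 7 values for 7 variables — and 16 appears only in Grace's list, so Grace = 16.
The 2 variables Alice and Mona are confined to {22, 29}, which locks those values in; drop them from Nate, Jack.
Dave and Carol between them cover only {13, 26} — a naked pair. Remove those values from Jack.
Determined: Hank=8, Grace=16. The other people each still have more than one consistent value. That makes 2.

2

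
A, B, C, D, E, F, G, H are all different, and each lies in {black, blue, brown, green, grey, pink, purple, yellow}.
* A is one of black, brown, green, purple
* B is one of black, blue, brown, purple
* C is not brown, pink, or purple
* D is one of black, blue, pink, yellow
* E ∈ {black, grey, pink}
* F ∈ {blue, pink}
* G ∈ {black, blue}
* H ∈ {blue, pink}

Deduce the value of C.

green

F and H share exactly the 2 values {blue, pink}; by pigeonhole those values go to them, so strike blue, pink from B, C, D, E, G.
G must be black (only option left). Remove black from A, B, C, D, E.
D must be yellow (only option left). So C can't be yellow.
E has just one choice, so E = grey. So C can't be grey.
So C = green.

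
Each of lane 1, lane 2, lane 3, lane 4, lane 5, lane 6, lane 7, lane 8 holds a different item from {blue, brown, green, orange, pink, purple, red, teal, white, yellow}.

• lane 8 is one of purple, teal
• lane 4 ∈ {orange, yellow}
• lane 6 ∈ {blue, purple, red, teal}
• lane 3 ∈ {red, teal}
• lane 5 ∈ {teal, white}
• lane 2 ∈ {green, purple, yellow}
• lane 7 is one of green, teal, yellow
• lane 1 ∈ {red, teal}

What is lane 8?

The 8 variables draw from only 8 values {blue, green, orange, purple, red, teal, white, yellow}, so each is used; only lane 6 can be blue, hence lane 6 = blue.
Among the 7 still-open variables, orange fits only lane 4 (and all 7 values in {green, orange, purple, red, teal, white, yellow} must be used), so lane 4 = orange.
Among the 6 still-open variables, white fits only lane 5 (and all 6 values in {green, purple, red, teal, white, yellow} must be used), so lane 5 = white.
The 2 variables lane 1 and lane 3 are confined to {red, teal}, which locks those values in; drop them from lane 7, lane 8.
So lane 8 = purple.

purple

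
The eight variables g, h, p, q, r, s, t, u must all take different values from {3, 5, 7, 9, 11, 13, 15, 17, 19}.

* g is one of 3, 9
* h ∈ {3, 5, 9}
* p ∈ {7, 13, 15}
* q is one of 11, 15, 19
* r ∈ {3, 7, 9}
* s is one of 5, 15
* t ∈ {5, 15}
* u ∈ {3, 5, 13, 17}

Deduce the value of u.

s and t between them cover only {5, 15} — a naked pair. Remove those values from h, p, q, u.
g and h share exactly the 2 values {3, 9}; by pigeonhole those values go to them, so strike 3, 9 from r, u.
r must be 7 (only option left). So p can't be 7.
p's domain is down to {13}, so p = 13. Remove 13 from u.
So u = 17.

17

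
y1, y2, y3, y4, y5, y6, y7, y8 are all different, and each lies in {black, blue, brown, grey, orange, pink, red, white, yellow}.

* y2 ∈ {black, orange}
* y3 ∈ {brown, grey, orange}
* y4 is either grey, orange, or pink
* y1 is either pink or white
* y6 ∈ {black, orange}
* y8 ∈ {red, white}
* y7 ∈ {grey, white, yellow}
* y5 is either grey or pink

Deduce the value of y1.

The 8 variables together cover exactly {black, brown, grey, orange, pink, red, white, yellow} — 8 values for 8 variables — and brown appears only in y3's list, so y3 = brown.
Among the 7 still-open variables, red fits only y8 (and all 7 values in {black, grey, orange, pink, red, white, yellow} must be used), so y8 = red.
The 6 still-open variables draw from only 6 values {black, grey, orange, pink, white, yellow}, so each is used; only y7 can be yellow, hence y7 = yellow.
Among the 5 still-open variables, white fits only y1 (and all 5 values in {black, grey, orange, pink, white} must be used), so y1 = white.

white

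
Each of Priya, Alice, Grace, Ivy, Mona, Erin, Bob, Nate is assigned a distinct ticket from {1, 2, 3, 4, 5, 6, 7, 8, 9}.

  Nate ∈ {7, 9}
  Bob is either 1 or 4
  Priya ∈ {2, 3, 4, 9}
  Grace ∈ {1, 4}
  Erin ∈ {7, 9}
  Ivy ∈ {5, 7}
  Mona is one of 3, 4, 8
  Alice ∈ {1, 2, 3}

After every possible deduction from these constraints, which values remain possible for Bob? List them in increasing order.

1, 4

The 8 variables together cover exactly {1, 2, 3, 4, 5, 7, 8, 9} — 8 values for 8 variables — and 5 appears only in Ivy's list, so Ivy = 5.
The 7 still-open variables draw from only 7 values {1, 2, 3, 4, 7, 8, 9}, so each is used; only Mona can be 8, hence Mona = 8.
Grace and Bob share exactly the 2 values {1, 4}; by pigeonhole those values go to them, so strike 1, 4 from Priya, Alice.
Erin and Nate share exactly the 2 values {7, 9}; by pigeonhole those values go to them, so strike 7, 9 from Priya.
No further eliminations apply; Bob can still be any of 1, 4.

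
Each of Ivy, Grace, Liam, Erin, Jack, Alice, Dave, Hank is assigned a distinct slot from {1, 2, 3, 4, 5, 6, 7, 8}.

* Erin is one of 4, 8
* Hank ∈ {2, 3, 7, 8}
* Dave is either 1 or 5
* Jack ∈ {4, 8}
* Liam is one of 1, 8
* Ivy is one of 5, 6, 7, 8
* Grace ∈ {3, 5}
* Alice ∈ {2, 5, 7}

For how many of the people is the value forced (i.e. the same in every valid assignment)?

4

The 8 variables together cover exactly {1, 2, 3, 4, 5, 6, 7, 8} — 8 values for 8 variables — and 6 appears only in Ivy's list, so Ivy = 6.
Erin and Jack share exactly the 2 values {4, 8}; by pigeonhole those values go to them, so strike 4, 8 from Liam, Hank.
Liam must be 1 (only option left). Eliminate 1 elsewhere: Dave.
That leaves Dave = 5. Remove 5 from Grace, Alice.
That leaves Grace = 3. Eliminate 3 elsewhere: Hank.
Determined: Ivy=6, Grace=3, Liam=1, Dave=5. The other people each still have more than one consistent value. That makes 4.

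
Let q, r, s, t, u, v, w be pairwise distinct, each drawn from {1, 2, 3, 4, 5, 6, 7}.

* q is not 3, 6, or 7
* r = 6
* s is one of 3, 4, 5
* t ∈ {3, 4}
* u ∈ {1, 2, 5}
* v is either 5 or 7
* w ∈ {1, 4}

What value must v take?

7

r's domain is down to {6}, so r = 6.
Among the 6 still-open variables, 7 fits only v (and all 6 values in {1, 2, 3, 4, 5, 7} must be used), so v = 7.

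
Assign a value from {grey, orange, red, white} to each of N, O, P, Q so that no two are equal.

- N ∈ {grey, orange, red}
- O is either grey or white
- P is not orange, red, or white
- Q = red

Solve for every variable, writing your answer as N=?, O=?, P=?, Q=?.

N=orange, O=white, P=grey, Q=red

P's domain is down to {grey}, so P = grey. Remove grey from N, O.
Q has just one choice, so Q = red. Eliminate red elsewhere: N.
That leaves N = orange.
O must be white (only option left).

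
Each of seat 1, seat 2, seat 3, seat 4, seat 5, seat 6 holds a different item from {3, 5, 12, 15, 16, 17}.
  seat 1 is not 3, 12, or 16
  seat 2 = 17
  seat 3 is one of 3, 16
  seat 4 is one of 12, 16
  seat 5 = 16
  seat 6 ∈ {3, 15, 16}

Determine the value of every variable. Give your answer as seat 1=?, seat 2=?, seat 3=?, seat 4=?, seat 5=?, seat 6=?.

seat 2's domain is down to {17}, so seat 2 = 17. So seat 1 can't be 17.
seat 5 has just one choice, so seat 5 = 16. Eliminate 16 elsewhere: seat 3, seat 4, seat 6.
seat 3 must be 3 (only option left). Remove 3 from seat 6.
seat 4 must be 12 (only option left).
seat 6's domain is down to {15}, so seat 6 = 15. So seat 1 can't be 15.
seat 1's domain is down to {5}, so seat 1 = 5.

seat 1=5, seat 2=17, seat 3=3, seat 4=12, seat 5=16, seat 6=15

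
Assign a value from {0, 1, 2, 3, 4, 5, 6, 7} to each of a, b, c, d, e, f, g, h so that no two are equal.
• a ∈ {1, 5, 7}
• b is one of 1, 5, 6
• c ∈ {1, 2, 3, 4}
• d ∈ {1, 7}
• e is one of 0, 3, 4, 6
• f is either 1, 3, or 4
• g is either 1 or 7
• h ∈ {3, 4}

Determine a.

The 8 variables draw from only 8 values {0, 1, 2, 3, 4, 5, 6, 7}, so each is used; only e can be 0, hence e = 0.
The 7 still-open variables together cover exactly {1, 2, 3, 4, 5, 6, 7} — 7 values for 7 variables — and 2 appears only in c's list, so c = 2.
The 6 still-open variables draw from only 6 values {1, 3, 4, 5, 6, 7}, so each is used; only b can be 6, hence b = 6.
Among the 5 still-open variables, 5 fits only a (and all 5 values in {1, 3, 4, 5, 7} must be used), so a = 5.

5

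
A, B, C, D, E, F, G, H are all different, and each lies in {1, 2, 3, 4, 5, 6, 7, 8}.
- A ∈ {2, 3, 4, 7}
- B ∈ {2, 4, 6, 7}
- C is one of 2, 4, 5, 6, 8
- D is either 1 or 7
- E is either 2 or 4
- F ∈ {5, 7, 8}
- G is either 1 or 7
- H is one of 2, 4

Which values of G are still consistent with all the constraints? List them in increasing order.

1, 7

The 8 variables draw from only 8 values {1, 2, 3, 4, 5, 6, 7, 8}, so each is used; only A can be 3, hence A = 3.
The 2 variables D and G are confined to {1, 7}, which locks those values in; drop them from B, F.
E and H share exactly the 2 values {2, 4}; by pigeonhole those values go to them, so strike 2, 4 from B, C.
B has just one choice, so B = 6. Eliminate 6 elsewhere: C.
No further eliminations apply; G can still be any of 1, 7.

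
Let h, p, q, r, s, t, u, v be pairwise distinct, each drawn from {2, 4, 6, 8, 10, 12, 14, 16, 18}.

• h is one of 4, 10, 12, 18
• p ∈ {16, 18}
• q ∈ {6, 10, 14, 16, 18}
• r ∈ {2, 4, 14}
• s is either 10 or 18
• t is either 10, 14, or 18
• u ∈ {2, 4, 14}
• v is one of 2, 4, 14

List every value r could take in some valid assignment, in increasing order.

Among the 8 variables, 6 fits only q (and all 8 values in {2, 4, 6, 10, 12, 14, 16, 18} must be used), so q = 6.
The 7 still-open variables together cover exactly {2, 4, 10, 12, 14, 16, 18} — 7 values for 7 variables — and 12 appears only in h's list, so h = 12.
Among the 6 still-open variables, 16 fits only p (and all 6 values in {2, 4, 10, 14, 16, 18} must be used), so p = 16.
The 3 variables r, u, v are confined to {2, 4, 14}, which locks those values in; drop them from t.
No further eliminations apply; r can still be any of 2, 4, 14.

2, 4, 14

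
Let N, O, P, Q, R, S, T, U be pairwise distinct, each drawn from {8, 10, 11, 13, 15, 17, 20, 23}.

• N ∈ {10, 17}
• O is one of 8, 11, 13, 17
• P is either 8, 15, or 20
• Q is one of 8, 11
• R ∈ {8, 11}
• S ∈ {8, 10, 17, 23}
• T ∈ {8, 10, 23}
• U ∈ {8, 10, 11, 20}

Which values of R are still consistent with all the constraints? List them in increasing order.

8, 11

The 8 variables draw from only 8 values {8, 10, 11, 13, 15, 17, 20, 23}, so each is used; only O can be 13, hence O = 13.
The 7 still-open variables together cover exactly {8, 10, 11, 15, 17, 20, 23} — 7 values for 7 variables — and 15 appears only in P's list, so P = 15.
Among the 6 still-open variables, 20 fits only U (and all 6 values in {8, 10, 11, 17, 20, 23} must be used), so U = 20.
Q and R between them cover only {8, 11} — a naked pair. Remove those values from S, T.
No further eliminations apply; R can still be any of 8, 11.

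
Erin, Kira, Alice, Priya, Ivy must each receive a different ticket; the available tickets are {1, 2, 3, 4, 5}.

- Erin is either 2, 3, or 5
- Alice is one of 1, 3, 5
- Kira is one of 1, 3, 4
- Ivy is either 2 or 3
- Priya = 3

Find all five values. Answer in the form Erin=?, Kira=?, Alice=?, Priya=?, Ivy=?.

Priya's domain is down to {3}, so Priya = 3. Remove 3 from Erin, Kira, Alice, Ivy.
Ivy's domain is down to {2}, so Ivy = 2. So Erin can't be 2.
Erin's domain is down to {5}, so Erin = 5. Eliminate 5 elsewhere: Alice.
Alice must be 1 (only option left). Eliminate 1 elsewhere: Kira.
Kira must be 4 (only option left).

Erin=5, Kira=4, Alice=1, Priya=3, Ivy=2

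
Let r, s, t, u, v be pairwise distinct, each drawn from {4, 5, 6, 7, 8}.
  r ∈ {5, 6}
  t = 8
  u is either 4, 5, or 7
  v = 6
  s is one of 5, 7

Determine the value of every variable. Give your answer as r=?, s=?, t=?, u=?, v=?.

r=5, s=7, t=8, u=4, v=6

t has just one choice, so t = 8.
v must be 6 (only option left). Remove 6 from r.
r has just one choice, so r = 5. Eliminate 5 elsewhere: s, u.
s must be 7 (only option left). Strike 7 from u.
u has just one choice, so u = 4.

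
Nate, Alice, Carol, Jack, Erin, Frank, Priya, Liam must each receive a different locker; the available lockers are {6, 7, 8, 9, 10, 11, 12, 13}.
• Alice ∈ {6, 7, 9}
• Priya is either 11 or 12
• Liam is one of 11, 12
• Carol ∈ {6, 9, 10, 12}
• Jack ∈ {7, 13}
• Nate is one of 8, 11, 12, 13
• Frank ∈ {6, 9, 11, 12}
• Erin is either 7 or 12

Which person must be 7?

Erin

The 8 variables draw from only 8 values {6, 7, 8, 9, 10, 11, 12, 13}, so each is used; only Nate can be 8, hence Nate = 8.
The 7 still-open variables draw from only 7 values {6, 7, 9, 10, 11, 12, 13}, so each is used; only Carol can be 10, hence Carol = 10.
The 6 still-open variables draw from only 6 values {6, 7, 9, 11, 12, 13}, so each is used; only Jack can be 13, hence Jack = 13.
Priya and Liam share exactly the 2 values {11, 12}; by pigeonhole those values go to them, so strike 11, 12 from Erin, Frank.
So 7 goes to Erin.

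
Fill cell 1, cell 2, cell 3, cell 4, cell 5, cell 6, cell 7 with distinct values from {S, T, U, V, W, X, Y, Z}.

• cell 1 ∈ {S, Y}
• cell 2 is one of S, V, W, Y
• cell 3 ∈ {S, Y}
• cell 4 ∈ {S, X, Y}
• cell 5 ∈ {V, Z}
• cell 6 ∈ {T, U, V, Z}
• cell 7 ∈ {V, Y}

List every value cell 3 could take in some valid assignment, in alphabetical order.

The 2 variables cell 1 and cell 3 are confined to {S, Y}, which locks those values in; drop them from cell 2, cell 4, cell 7.
That leaves cell 4 = X.
cell 7 must be V (only option left). So cell 2, cell 5, cell 6 can't be V.
cell 2 has just one choice, so cell 2 = W.
That leaves cell 5 = Z. So cell 6 can't be Z.
No further eliminations apply; cell 3 can still be any of S, Y.

S, Y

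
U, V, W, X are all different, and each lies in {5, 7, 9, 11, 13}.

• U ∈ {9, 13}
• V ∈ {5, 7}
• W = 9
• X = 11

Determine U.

13

W must be 9 (only option left). So U can't be 9.
So U = 13.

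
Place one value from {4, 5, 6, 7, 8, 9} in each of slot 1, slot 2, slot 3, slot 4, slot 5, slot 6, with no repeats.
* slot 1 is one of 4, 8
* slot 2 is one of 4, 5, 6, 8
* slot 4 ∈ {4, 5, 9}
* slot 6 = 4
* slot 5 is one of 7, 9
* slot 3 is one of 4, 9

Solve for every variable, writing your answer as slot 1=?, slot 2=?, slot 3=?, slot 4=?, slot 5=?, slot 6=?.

slot 1=8, slot 2=6, slot 3=9, slot 4=5, slot 5=7, slot 6=4

slot 6 must be 4 (only option left). Strike 4 from slot 1, slot 2, slot 3, slot 4.
slot 1 must be 8 (only option left). Eliminate 8 elsewhere: slot 2.
slot 3 has just one choice, so slot 3 = 9. Strike 9 from slot 4, slot 5.
slot 4's domain is down to {5}, so slot 4 = 5. Eliminate 5 elsewhere: slot 2.
That leaves slot 5 = 7.
slot 2's domain is down to {6}, so slot 2 = 6.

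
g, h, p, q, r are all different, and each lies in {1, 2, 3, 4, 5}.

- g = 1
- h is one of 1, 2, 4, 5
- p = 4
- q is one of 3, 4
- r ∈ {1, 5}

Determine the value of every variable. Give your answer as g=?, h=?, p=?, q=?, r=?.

g=1, h=2, p=4, q=3, r=5

g must be 1 (only option left). Eliminate 1 elsewhere: h, r.
p's domain is down to {4}, so p = 4. So h, q can't be 4.
q's domain is down to {3}, so q = 3.
r has just one choice, so r = 5. So h can't be 5.
h must be 2 (only option left).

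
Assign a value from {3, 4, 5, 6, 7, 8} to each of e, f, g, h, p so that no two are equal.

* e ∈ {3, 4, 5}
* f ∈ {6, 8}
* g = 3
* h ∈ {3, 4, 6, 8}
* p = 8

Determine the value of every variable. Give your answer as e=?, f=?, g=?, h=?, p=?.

g has just one choice, so g = 3. So e, h can't be 3.
That leaves p = 8. Eliminate 8 elsewhere: f, h.
f must be 6 (only option left). So h can't be 6.
h must be 4 (only option left). Remove 4 from e.
e must be 5 (only option left).

e=5, f=6, g=3, h=4, p=8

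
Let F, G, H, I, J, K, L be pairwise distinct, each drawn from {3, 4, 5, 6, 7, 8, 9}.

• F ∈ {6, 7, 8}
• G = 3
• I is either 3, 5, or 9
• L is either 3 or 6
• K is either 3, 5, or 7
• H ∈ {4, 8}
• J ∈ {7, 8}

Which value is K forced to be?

5

G's domain is down to {3}, so G = 3. Remove 3 from I, K, L.
L has just one choice, so L = 6. Eliminate 6 elsewhere: F.
Among the 5 still-open variables, 4 fits only H (and all 5 values in {4, 5, 7, 8, 9} must be used), so H = 4.
Among the 4 still-open variables, 9 fits only I (and all 4 values in {5, 7, 8, 9} must be used), so I = 9.
Among the 3 still-open variables, 5 fits only K (and all 3 values in {5, 7, 8} must be used), so K = 5.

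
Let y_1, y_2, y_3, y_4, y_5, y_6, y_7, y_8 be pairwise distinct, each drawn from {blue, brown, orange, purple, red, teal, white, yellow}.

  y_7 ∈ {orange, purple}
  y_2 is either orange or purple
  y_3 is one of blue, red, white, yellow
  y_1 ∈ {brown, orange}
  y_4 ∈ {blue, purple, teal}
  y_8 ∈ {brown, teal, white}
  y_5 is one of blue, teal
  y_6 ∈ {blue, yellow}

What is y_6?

The 8 variables together cover exactly {blue, brown, orange, purple, red, teal, white, yellow} — 8 values for 8 variables — and red appears only in y_3's list, so y_3 = red.
Among the 7 still-open variables, white fits only y_8 (and all 7 values in {blue, brown, orange, purple, teal, white, yellow} must be used), so y_8 = white.
The 6 still-open variables draw from only 6 values {blue, brown, orange, purple, teal, yellow}, so each is used; only y_1 can be brown, hence y_1 = brown.
Among the 5 still-open variables, yellow fits only y_6 (and all 5 values in {blue, orange, purple, teal, yellow} must be used), so y_6 = yellow.

yellow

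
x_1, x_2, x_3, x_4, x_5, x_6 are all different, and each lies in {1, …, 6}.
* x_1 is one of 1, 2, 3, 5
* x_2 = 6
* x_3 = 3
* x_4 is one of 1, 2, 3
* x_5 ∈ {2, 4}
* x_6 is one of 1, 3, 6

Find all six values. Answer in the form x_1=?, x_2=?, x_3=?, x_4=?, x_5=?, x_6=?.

x_1=5, x_2=6, x_3=3, x_4=2, x_5=4, x_6=1

x_2 must be 6 (only option left). Strike 6 from x_6.
x_3 has just one choice, so x_3 = 3. Remove 3 from x_1, x_4, x_6.
That leaves x_6 = 1. Eliminate 1 elsewhere: x_1, x_4.
That leaves x_4 = 2. Strike 2 from x_1, x_5.
That leaves x_5 = 4.
x_1 has just one choice, so x_1 = 5.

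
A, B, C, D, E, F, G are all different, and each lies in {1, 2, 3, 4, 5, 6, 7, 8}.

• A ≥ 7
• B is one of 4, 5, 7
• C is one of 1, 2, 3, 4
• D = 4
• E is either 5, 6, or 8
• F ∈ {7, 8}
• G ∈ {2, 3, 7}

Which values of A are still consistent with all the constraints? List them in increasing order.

7, 8

D must be 4 (only option left). Strike 4 from B, C.
A and F between them cover only {7, 8} — a naked pair. Remove those values from B, E, G.
B has just one choice, so B = 5. So E can't be 5.
E must be 6 (only option left).
No further eliminations apply; A can still be any of 7, 8.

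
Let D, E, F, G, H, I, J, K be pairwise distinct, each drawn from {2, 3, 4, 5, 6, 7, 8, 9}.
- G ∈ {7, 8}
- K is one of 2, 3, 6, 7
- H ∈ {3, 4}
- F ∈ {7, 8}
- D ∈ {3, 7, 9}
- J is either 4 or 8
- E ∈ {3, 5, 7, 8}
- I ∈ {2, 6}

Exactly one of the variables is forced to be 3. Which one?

Among the 8 variables, 5 fits only E (and all 8 values in {2, 3, 4, 5, 6, 7, 8, 9} must be used), so E = 5.
Among the 7 still-open variables, 9 fits only D (and all 7 values in {2, 3, 4, 6, 7, 8, 9} must be used), so D = 9.
F and G share exactly the 2 values {7, 8}; by pigeonhole those values go to them, so strike 7, 8 from J, K.
J must be 4 (only option left). Strike 4 from H.
So 3 goes to H.

H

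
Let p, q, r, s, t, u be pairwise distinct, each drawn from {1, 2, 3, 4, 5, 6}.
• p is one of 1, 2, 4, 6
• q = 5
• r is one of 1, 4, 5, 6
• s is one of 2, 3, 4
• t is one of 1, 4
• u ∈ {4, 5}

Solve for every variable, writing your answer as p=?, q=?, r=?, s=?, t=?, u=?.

q must be 5 (only option left). Strike 5 from r, u.
u has just one choice, so u = 4. Eliminate 4 elsewhere: p, r, s, t.
t must be 1 (only option left). Strike 1 from p, r.
r's domain is down to {6}, so r = 6. Eliminate 6 elsewhere: p.
p must be 2 (only option left). Remove 2 from s.
s has just one choice, so s = 3.

p=2, q=5, r=6, s=3, t=1, u=4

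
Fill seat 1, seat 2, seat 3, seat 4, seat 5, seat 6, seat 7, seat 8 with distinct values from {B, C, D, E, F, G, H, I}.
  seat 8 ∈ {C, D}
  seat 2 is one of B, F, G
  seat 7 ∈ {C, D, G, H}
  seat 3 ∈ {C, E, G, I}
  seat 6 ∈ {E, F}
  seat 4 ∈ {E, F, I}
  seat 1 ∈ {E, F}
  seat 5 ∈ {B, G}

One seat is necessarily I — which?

seat 4

The 8 variables draw from only 8 values {B, C, D, E, F, G, H, I}, so each is used; only seat 7 can be H, hence seat 7 = H.
The 7 still-open variables draw from only 7 values {B, C, D, E, F, G, I}, so each is used; only seat 8 can be D, hence seat 8 = D.
Among the 6 still-open variables, C fits only seat 3 (and all 6 values in {B, C, E, F, G, I} must be used), so seat 3 = C.
Among the 5 still-open variables, I fits only seat 4 (and all 5 values in {B, E, F, G, I} must be used), so seat 4 = I.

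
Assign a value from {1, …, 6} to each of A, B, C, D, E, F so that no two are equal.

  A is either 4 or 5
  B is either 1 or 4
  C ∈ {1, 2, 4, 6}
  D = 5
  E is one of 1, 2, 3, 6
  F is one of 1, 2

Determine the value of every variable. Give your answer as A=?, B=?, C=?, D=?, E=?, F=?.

D's domain is down to {5}, so D = 5. Eliminate 5 elsewhere: A.
A must be 4 (only option left). Strike 4 from B, C.
B must be 1 (only option left). Strike 1 from C, E, F.
That leaves F = 2. Remove 2 from C, E.
C must be 6 (only option left). So E can't be 6.
E must be 3 (only option left).

A=4, B=1, C=6, D=5, E=3, F=2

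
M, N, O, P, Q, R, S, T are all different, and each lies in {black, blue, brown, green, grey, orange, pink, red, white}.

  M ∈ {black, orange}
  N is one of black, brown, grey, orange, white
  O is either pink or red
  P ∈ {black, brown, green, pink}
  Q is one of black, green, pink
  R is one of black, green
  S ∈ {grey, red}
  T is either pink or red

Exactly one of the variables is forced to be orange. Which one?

M

The 8 variables together cover exactly {black, brown, green, grey, orange, pink, red, white} — 8 values for 8 variables — and white appears only in N's list, so N = white.
The 7 still-open variables draw from only 7 values {black, brown, green, grey, orange, pink, red}, so each is used; only P can be brown, hence P = brown.
Among the 6 still-open variables, grey fits only S (and all 6 values in {black, green, grey, orange, pink, red} must be used), so S = grey.
Among the 5 still-open variables, orange fits only M (and all 5 values in {black, green, orange, pink, red} must be used), so M = orange.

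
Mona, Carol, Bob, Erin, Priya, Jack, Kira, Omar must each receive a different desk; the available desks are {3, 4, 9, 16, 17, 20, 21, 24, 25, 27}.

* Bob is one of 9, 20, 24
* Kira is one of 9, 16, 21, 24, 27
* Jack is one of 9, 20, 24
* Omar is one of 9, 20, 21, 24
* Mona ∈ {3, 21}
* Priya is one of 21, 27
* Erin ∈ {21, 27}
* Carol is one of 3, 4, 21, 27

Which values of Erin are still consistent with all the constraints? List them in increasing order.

The 8 variables draw from only 8 values {3, 4, 9, 16, 20, 21, 24, 27}, so each is used; only Carol can be 4, hence Carol = 4.
The 7 still-open variables draw from only 7 values {3, 9, 16, 20, 21, 24, 27}, so each is used; only Mona can be 3, hence Mona = 3.
The 6 still-open variables draw from only 6 values {9, 16, 20, 21, 24, 27}, so each is used; only Kira can be 16, hence Kira = 16.
Erin and Priya share exactly the 2 values {21, 27}; by pigeonhole those values go to them, so strike 21, 27 from Omar.
No further eliminations apply; Erin can still be any of 21, 27.

21, 27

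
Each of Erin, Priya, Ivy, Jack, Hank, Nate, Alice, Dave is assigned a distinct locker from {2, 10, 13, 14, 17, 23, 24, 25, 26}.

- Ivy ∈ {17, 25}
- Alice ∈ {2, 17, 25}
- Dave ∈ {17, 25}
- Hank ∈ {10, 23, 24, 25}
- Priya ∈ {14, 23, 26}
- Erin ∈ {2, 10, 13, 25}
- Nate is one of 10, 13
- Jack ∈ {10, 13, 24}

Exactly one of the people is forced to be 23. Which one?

Ivy and Dave between them cover only {17, 25} — a naked pair. Remove those values from Erin, Hank, Alice.
That leaves Alice = 2. So Erin can't be 2.
Erin and Nate between them cover only {10, 13} — a naked pair. Remove those values from Jack, Hank.
Jack's domain is down to {24}, so Jack = 24. Eliminate 24 elsewhere: Hank.
So 23 goes to Hank.

Hank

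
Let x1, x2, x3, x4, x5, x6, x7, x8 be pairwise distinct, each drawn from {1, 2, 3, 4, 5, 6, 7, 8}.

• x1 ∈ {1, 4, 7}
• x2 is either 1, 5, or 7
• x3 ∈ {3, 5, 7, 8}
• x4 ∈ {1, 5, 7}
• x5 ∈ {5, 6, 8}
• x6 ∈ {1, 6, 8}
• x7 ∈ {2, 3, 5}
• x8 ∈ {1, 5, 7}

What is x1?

4

Among the 8 variables, 2 fits only x7 (and all 8 values in {1, 2, 3, 4, 5, 6, 7, 8} must be used), so x7 = 2.
Among the 7 still-open variables, 3 fits only x3 (and all 7 values in {1, 3, 4, 5, 6, 7, 8} must be used), so x3 = 3.
The 6 still-open variables together cover exactly {1, 4, 5, 6, 7, 8} — 6 values for 6 variables — and 4 appears only in x1's list, so x1 = 4.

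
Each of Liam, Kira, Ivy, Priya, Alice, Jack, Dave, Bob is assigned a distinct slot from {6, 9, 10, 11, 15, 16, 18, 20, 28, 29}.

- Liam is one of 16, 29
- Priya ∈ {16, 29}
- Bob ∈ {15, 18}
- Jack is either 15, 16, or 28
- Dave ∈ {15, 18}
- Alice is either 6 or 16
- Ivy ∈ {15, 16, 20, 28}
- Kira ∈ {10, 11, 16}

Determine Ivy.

20

The 2 variables Liam and Priya are confined to {16, 29}, which locks those values in; drop them from Kira, Ivy, Alice, Jack.
Alice must be 6 (only option left).
Dave and Bob share exactly the 2 values {15, 18}; by pigeonhole those values go to them, so strike 15, 18 from Ivy, Jack.
Jack's domain is down to {28}, so Jack = 28. Strike 28 from Ivy.
So Ivy = 20.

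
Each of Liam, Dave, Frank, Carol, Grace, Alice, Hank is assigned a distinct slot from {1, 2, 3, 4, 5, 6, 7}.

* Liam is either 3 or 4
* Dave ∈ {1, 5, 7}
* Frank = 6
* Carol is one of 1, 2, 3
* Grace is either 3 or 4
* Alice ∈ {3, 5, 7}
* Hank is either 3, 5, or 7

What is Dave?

Frank's domain is down to {6}, so Frank = 6.
The 6 still-open variables together cover exactly {1, 2, 3, 4, 5, 7} — 6 values for 6 variables — and 2 appears only in Carol's list, so Carol = 2.
The 5 still-open variables together cover exactly {1, 3, 4, 5, 7} — 5 values for 5 variables — and 1 appears only in Dave's list, so Dave = 1.

1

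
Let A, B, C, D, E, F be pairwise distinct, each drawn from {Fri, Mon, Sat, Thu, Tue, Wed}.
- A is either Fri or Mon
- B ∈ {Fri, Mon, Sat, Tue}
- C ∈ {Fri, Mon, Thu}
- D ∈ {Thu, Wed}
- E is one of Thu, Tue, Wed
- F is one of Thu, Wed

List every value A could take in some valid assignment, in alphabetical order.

Fri, Mon

The 6 variables together cover exactly {Fri, Mon, Sat, Thu, Tue, Wed} — 6 values for 6 variables — and Sat appears only in B's list, so B = Sat.
The 5 still-open variables draw from only 5 values {Fri, Mon, Thu, Tue, Wed}, so each is used; only E can be Tue, hence E = Tue.
D and F between them cover only {Thu, Wed} — a naked pair. Remove those values from C.
No further eliminations apply; A can still be any of Fri, Mon.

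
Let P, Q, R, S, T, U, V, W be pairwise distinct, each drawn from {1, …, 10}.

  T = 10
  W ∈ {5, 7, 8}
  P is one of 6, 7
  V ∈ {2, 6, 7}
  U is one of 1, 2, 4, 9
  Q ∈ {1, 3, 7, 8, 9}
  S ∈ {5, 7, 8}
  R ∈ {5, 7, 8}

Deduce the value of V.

T must be 10 (only option left).
The 3 variables R, S, W are confined to {5, 7, 8}, which locks those values in; drop them from P, Q, V.
That leaves P = 6. Eliminate 6 elsewhere: V.
So V = 2.

2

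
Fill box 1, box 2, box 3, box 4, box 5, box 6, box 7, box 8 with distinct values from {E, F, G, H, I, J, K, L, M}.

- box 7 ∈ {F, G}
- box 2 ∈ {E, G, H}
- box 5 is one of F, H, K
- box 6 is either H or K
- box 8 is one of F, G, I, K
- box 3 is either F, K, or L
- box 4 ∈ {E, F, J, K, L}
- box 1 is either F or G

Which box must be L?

The 8 variables together cover exactly {E, F, G, H, I, J, K, L} — 8 values for 8 variables — and I appears only in box 8's list, so box 8 = I.
The 7 still-open variables draw from only 7 values {E, F, G, H, J, K, L}, so each is used; only box 4 can be J, hence box 4 = J.
The 6 still-open variables draw from only 6 values {E, F, G, H, K, L}, so each is used; only box 2 can be E, hence box 2 = E.
The 5 still-open variables draw from only 5 values {F, G, H, K, L}, so each is used; only box 3 can be L, hence box 3 = L.

box 3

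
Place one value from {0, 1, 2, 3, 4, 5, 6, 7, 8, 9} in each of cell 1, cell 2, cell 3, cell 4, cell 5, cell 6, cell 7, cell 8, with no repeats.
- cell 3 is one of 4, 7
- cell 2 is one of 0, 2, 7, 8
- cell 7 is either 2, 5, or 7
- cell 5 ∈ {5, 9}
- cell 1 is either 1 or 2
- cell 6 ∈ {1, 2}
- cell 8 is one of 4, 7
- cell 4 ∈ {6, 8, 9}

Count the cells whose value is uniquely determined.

2

cell 1 and cell 6 share exactly the 2 values {1, 2}; by pigeonhole those values go to them, so strike 1, 2 from cell 2, cell 7.
cell 3 and cell 8 share exactly the 2 values {4, 7}; by pigeonhole those values go to them, so strike 4, 7 from cell 2, cell 7.
cell 7's domain is down to {5}, so cell 7 = 5. Eliminate 5 elsewhere: cell 5.
cell 5's domain is down to {9}, so cell 5 = 9. Eliminate 9 elsewhere: cell 4.
Determined: cell 5=9, cell 7=5. The other cells each still have more than one consistent value. That makes 2.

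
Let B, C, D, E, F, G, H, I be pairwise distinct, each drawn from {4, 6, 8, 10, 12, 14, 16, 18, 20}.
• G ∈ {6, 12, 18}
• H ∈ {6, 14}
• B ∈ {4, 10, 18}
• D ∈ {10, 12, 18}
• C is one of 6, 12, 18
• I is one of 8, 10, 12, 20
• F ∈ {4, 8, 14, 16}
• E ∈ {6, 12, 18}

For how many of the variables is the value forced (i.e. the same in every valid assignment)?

The 3 variables C, E, G are confined to {6, 12, 18}, which locks those values in; drop them from B, D, H, I.
D has just one choice, so D = 10. Strike 10 from B, I.
H's domain is down to {14}, so H = 14. Remove 14 from F.
That leaves B = 4. Strike 4 from F.
Determined: B=4, D=10, H=14. The other variables each still have more than one consistent value. That makes 3.

3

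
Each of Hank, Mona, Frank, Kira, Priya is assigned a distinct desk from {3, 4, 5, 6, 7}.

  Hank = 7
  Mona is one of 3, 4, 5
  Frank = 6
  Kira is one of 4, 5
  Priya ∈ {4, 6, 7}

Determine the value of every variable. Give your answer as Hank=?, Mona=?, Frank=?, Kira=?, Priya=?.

Hank=7, Mona=3, Frank=6, Kira=5, Priya=4

Hank's domain is down to {7}, so Hank = 7. Remove 7 from Priya.
Frank has just one choice, so Frank = 6. Remove 6 from Priya.
Priya must be 4 (only option left). Eliminate 4 elsewhere: Mona, Kira.
Kira has just one choice, so Kira = 5. Eliminate 5 elsewhere: Mona.
That leaves Mona = 3.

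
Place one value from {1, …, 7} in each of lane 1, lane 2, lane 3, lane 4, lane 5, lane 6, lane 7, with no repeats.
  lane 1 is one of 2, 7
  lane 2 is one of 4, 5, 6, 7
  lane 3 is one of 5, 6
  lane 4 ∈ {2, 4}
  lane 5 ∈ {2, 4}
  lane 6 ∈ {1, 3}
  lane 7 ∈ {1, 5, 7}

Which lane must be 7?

The 7 variables draw from only 7 values {1, 2, 3, 4, 5, 6, 7}, so each is used; only lane 6 can be 3, hence lane 6 = 3.
Among the 6 still-open variables, 1 fits only lane 7 (and all 6 values in {1, 2, 4, 5, 6, 7} must be used), so lane 7 = 1.
lane 4 and lane 5 between them cover only {2, 4} — a naked pair. Remove those values from lane 1, lane 2.
So 7 goes to lane 1.

lane 1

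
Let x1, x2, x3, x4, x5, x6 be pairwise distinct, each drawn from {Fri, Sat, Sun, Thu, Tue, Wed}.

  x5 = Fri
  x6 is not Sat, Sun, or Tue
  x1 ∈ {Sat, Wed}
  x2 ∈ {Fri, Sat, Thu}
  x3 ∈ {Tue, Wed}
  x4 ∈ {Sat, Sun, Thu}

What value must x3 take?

x5 has just one choice, so x5 = Fri. Strike Fri from x2, x6.
Among the 5 still-open variables, Sun fits only x4 (and all 5 values in {Sat, Sun, Thu, Tue, Wed} must be used), so x4 = Sun.
The 4 still-open variables together cover exactly {Sat, Thu, Tue, Wed} — 4 values for 4 variables — and Tue appears only in x3's list, so x3 = Tue.

Tue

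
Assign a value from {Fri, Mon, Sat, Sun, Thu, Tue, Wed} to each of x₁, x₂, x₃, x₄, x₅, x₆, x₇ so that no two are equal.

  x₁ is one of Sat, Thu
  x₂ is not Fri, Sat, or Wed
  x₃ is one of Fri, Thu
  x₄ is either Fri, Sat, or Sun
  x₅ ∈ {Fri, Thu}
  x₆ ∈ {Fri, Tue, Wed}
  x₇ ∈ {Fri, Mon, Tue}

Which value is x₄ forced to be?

Among the 7 variables, Wed fits only x₆ (and all 7 values in {Fri, Mon, Sat, Sun, Thu, Tue, Wed} must be used), so x₆ = Wed.
x₃ and x₅ between them cover only {Fri, Thu} — a naked pair. Remove those values from x₁, x₂, x₄, x₇.
x₁ has just one choice, so x₁ = Sat. Strike Sat from x₄.
So x₄ = Sun.

Sun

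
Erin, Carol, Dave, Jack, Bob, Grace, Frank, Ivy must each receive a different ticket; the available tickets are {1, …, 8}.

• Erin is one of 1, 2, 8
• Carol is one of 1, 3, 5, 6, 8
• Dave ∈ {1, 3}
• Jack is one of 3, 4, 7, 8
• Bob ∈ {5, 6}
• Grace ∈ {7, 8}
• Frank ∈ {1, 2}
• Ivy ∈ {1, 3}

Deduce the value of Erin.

8

Among the 8 variables, 4 fits only Jack (and all 8 values in {1, 2, 3, 4, 5, 6, 7, 8} must be used), so Jack = 4.
The 7 still-open variables together cover exactly {1, 2, 3, 5, 6, 7, 8} — 7 values for 7 variables — and 7 appears only in Grace's list, so Grace = 7.
Dave and Ivy share exactly the 2 values {1, 3}; by pigeonhole those values go to them, so strike 1, 3 from Erin, Carol, Frank.
Frank's domain is down to {2}, so Frank = 2. Strike 2 from Erin.
So Erin = 8.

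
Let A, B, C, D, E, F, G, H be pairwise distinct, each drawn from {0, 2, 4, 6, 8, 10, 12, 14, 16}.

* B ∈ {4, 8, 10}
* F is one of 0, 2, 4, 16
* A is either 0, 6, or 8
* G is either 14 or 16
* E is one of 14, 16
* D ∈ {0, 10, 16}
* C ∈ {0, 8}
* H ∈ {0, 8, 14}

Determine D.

The 8 variables together cover exactly {0, 2, 4, 6, 8, 10, 14, 16} — 8 values for 8 variables — and 2 appears only in F's list, so F = 2.
Among the 7 still-open variables, 4 fits only B (and all 7 values in {0, 4, 6, 8, 10, 14, 16} must be used), so B = 4.
Among the 6 still-open variables, 6 fits only A (and all 6 values in {0, 6, 8, 10, 14, 16} must be used), so A = 6.
Among the 5 still-open variables, 10 fits only D (and all 5 values in {0, 8, 10, 14, 16} must be used), so D = 10.

10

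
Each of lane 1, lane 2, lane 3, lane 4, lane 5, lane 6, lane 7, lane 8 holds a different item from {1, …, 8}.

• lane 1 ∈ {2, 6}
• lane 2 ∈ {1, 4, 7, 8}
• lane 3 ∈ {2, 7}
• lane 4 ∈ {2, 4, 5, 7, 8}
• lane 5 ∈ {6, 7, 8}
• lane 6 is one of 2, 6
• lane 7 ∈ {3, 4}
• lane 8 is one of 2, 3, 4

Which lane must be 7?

The 8 variables draw from only 8 values {1, 2, 3, 4, 5, 6, 7, 8}, so each is used; only lane 2 can be 1, hence lane 2 = 1.
The 7 still-open variables draw from only 7 values {2, 3, 4, 5, 6, 7, 8}, so each is used; only lane 4 can be 5, hence lane 4 = 5.
Among the 6 still-open variables, 8 fits only lane 5 (and all 6 values in {2, 3, 4, 6, 7, 8} must be used), so lane 5 = 8.
The 5 still-open variables together cover exactly {2, 3, 4, 6, 7} — 5 values for 5 variables — and 7 appears only in lane 3's list, so lane 3 = 7.

lane 3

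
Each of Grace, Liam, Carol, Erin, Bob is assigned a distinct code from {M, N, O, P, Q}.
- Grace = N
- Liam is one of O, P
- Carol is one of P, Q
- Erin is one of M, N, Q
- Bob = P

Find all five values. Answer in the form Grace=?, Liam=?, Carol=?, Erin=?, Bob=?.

Grace=N, Liam=O, Carol=Q, Erin=M, Bob=P

Grace's domain is down to {N}, so Grace = N. So Erin can't be N.
Bob must be P (only option left). Eliminate P elsewhere: Liam, Carol.
Liam must be O (only option left).
Carol has just one choice, so Carol = Q. Eliminate Q elsewhere: Erin.
Erin has just one choice, so Erin = M.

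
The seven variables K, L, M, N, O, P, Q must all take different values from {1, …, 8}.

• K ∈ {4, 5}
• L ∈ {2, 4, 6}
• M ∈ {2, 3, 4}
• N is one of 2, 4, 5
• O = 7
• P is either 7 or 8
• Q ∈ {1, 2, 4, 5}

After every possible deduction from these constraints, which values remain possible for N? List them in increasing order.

2, 4, 5

O has just one choice, so O = 7. Eliminate 7 elsewhere: P.
That leaves P = 8.
No further eliminations apply; N can still be any of 2, 4, 5.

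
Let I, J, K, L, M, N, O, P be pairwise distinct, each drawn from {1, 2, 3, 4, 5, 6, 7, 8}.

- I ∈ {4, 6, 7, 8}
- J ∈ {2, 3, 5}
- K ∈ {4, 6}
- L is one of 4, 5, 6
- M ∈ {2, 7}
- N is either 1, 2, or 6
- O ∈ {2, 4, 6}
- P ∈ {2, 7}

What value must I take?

The 8 variables draw from only 8 values {1, 2, 3, 4, 5, 6, 7, 8}, so each is used; only N can be 1, hence N = 1.
The 7 still-open variables draw from only 7 values {2, 3, 4, 5, 6, 7, 8}, so each is used; only J can be 3, hence J = 3.
Among the 6 still-open variables, 5 fits only L (and all 6 values in {2, 4, 5, 6, 7, 8} must be used), so L = 5.
The 5 still-open variables draw from only 5 values {2, 4, 6, 7, 8}, so each is used; only I can be 8, hence I = 8.

8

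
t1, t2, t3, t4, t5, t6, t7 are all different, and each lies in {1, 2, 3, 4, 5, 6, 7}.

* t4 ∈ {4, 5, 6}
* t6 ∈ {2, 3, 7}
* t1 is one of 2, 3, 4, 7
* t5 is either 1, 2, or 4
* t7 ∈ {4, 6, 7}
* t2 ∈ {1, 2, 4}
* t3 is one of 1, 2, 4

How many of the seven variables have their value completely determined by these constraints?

2

The 7 variables draw from only 7 values {1, 2, 3, 4, 5, 6, 7}, so each is used; only t4 can be 5, hence t4 = 5.
The 6 still-open variables draw from only 6 values {1, 2, 3, 4, 6, 7}, so each is used; only t7 can be 6, hence t7 = 6.
t2, t3, t5 between them cover only {1, 2, 4} — a naked triple. Remove those values from t1, t6.
Determined: t4=5, t7=6. The other variables each still have more than one consistent value. That makes 2.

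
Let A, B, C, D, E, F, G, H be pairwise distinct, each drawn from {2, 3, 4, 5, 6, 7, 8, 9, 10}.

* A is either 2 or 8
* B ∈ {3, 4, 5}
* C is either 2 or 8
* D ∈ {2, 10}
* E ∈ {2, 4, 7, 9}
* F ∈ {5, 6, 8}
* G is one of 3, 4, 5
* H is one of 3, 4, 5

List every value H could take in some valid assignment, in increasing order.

3, 4, 5

A and C between them cover only {2, 8} — a naked pair. Remove those values from D, E, F.
D must be 10 (only option left).
B, G, H share exactly the 3 values {3, 4, 5}; by pigeonhole those values go to them, so strike 3, 4, 5 from E, F.
F's domain is down to {6}, so F = 6.
No further eliminations apply; H can still be any of 3, 4, 5.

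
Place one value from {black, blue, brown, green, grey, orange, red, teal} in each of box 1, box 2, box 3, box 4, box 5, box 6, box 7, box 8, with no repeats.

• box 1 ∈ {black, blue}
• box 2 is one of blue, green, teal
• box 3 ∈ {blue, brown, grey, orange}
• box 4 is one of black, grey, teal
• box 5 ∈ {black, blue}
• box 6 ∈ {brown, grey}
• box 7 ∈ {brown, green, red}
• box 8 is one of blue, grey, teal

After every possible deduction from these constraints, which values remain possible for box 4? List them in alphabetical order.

The 8 variables draw from only 8 values {black, blue, brown, green, grey, orange, red, teal}, so each is used; only box 3 can be orange, hence box 3 = orange.
The 7 still-open variables draw from only 7 values {black, blue, brown, green, grey, red, teal}, so each is used; only box 7 can be red, hence box 7 = red.
Among the 6 still-open variables, brown fits only box 6 (and all 6 values in {black, blue, brown, green, grey, teal} must be used), so box 6 = brown.
Among the 5 still-open variables, green fits only box 2 (and all 5 values in {black, blue, green, grey, teal} must be used), so box 2 = green.
The 2 variables box 1 and box 5 are confined to {black, blue}, which locks those values in; drop them from box 4, box 8.
No further eliminations apply; box 4 can still be any of grey, teal.

grey, teal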